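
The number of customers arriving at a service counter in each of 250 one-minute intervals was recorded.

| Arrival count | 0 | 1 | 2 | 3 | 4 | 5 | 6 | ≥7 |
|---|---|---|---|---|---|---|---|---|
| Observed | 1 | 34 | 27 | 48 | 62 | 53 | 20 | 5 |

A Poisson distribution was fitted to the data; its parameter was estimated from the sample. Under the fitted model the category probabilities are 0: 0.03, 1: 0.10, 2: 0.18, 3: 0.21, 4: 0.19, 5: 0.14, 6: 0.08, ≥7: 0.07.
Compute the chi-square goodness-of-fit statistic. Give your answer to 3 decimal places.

39.071

Expected counts E_i = n·p_i: 250×0.03 = 7.5, 250×0.10 = 25, 250×0.18 = 45, 250×0.21 = 52.5, 250×0.19 = 47.5, 250×0.14 = 35, 250×0.08 = 20, 250×0.07 = 17.5.
χ² = (1−7.5)²/7.5 + (34−25)²/25 + (27−45)²/45 + (48−52.5)²/52.5 + (62−47.5)²/47.5 + (53−35)²/35 + (20−20)²/20 + (5−17.5)²/17.5
   = 5.6333 + 3.2400 + 7.2000 + 0.3857 + 4.4263 + 9.2571 + 0.0000 + 8.9286
Sum = 39.071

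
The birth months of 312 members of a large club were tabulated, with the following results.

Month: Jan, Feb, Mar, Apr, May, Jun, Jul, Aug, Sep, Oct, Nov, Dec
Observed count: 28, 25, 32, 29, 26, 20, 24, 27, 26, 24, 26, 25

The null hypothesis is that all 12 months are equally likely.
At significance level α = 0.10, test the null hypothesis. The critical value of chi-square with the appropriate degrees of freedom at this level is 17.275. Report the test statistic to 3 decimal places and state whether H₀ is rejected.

Expected count for each of the 12 categories: 312/12 = 26.
χ² = (28−26)²/26 + (25−26)²/26 + (32−26)²/26 + (29−26)²/26 + (26−26)²/26 + (20−26)²/26 + (24−26)²/26 + (27−26)²/26 + (26−26)²/26 + (24−26)²/26 + (26−26)²/26 + (25−26)²/26
   = 0.1538 + 0.0385 + 1.3846 + 0.3462 + 0.0000 + 1.3846 + 0.1538 + 0.0385 + 0.0000 + 0.1538 + 0.0000 + 0.0385
Sum = 3.692
df = 11. Since 3.692 < 17.275, we do not reject H₀.

3.692; do not reject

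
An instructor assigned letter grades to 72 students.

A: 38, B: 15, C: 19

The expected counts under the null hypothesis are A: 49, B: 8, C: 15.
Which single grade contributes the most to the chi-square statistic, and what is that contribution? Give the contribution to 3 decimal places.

B, 6.125

cat         O        E   (O−E)²/E
A          38       49     2.4694
B          15        8     6.1250
C          19       15     1.0667
The largest term is for B: 6.125.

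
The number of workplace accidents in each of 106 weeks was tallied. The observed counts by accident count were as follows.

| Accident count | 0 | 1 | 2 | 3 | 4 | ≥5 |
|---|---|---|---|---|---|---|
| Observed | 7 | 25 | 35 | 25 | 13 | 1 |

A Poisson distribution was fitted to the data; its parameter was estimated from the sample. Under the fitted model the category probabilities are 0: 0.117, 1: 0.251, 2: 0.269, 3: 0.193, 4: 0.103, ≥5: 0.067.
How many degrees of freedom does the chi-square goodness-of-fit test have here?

There are k = 6 categories and 1 parameter estimated from the data, so df = 6 − 1 − 1 = 4.

4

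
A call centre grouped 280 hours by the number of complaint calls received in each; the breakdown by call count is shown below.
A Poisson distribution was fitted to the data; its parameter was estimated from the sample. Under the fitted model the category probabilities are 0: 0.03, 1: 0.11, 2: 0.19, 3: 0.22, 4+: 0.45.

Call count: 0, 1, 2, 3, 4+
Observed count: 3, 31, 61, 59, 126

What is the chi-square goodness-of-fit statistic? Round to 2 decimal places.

4.73

Expected counts E_i = n·p_i: 280×0.03 = 8.4, 280×0.11 = 30.8, 280×0.19 = 53.2, 280×0.22 = 61.6, 280×0.45 = 126.
0: (3 − 8.4)²/8.4 = 29.16/8.4 = 3.471
1: (31 − 30.8)²/30.8 = 0.04/30.8 = 0.001
2: (61 − 53.2)²/53.2 = 60.84/53.2 = 1.144
3: (59 − 61.6)²/61.6 = 6.76/61.6 = 0.110
4+: (126 − 126)²/126 = 0/126 = 0.000
Sum = 4.73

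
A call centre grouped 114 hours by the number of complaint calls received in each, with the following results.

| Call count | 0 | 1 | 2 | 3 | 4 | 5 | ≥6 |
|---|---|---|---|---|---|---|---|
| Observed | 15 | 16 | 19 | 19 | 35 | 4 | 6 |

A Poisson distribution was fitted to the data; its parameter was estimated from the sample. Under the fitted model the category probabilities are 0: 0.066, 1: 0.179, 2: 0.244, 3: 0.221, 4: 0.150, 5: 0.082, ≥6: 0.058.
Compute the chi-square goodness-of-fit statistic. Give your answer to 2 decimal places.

34.55

Expected counts E_i = n·p_i: 114×0.066 = 7.524, 114×0.179 = 20.406, 114×0.244 = 27.816, 114×0.221 = 25.194, 114×0.150 = 17.1, 114×0.082 = 9.348, 114×0.058 = 6.612.
χ² = (15−7.524)²/7.524 + (16−20.406)²/20.406 + (19−27.816)²/27.816 + (19−25.194)²/25.194 + (35−17.1)²/17.1 + (4−9.348)²/9.348 + (6−6.612)²/6.612
   = 7.428 + 0.951 + 2.794 + 1.523 + 18.737 + 3.060 + 0.057
Sum = 34.55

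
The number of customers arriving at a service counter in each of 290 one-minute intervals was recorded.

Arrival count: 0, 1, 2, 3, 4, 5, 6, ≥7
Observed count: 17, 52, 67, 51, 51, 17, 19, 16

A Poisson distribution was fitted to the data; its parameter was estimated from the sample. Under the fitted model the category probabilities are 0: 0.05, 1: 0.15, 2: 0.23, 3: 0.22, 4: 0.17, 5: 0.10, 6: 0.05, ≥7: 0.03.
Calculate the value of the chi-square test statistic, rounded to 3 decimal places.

Expected counts E_i = n·p_i: 290×0.05 = 14.5, 290×0.15 = 43.5, 290×0.23 = 66.7, 290×0.22 = 63.8, 290×0.17 = 49.3, 290×0.10 = 29, 290×0.05 = 14.5, 290×0.03 = 8.7.
0: (17 − 14.5)²/14.5 = 6.25/14.5 = 0.4310
1: (52 − 43.5)²/43.5 = 72.25/43.5 = 1.6609
2: (67 − 66.7)²/66.7 = 0.09/66.7 = 0.0013
3: (51 − 63.8)²/63.8 = 163.84/63.8 = 2.5680
4: (51 − 49.3)²/49.3 = 2.89/49.3 = 0.0586
5: (17 − 29)²/29 = 144/29 = 4.9655
6: (19 − 14.5)²/14.5 = 20.25/14.5 = 1.3966
≥7: (16 − 8.7)²/8.7 = 53.29/8.7 = 6.1253
Sum = 17.207

17.207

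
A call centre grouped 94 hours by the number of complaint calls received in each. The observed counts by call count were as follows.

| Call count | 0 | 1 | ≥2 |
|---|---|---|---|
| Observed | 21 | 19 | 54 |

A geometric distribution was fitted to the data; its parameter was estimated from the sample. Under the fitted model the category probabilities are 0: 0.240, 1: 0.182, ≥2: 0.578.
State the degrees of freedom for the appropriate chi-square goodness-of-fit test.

There are k = 3 categories and 1 parameter estimated from the data, so df = 3 − 1 − 1 = 1.

1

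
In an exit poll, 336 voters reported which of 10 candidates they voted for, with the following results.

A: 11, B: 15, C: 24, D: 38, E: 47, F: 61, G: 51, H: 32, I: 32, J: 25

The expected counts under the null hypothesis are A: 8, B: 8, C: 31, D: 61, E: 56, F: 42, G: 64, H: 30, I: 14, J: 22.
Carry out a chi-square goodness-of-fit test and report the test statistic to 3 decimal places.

53.870

χ² = (11−8)²/8 + (15−8)²/8 + (24−31)²/31 + (38−61)²/61 + (47−56)²/56 + (61−42)²/42 + (51−64)²/64 + (32−30)²/30 + (32−14)²/14 + (25−22)²/22
   = 1.1250 + 6.1250 + 1.5806 + 8.6721 + 1.4464 + 8.5952 + 2.6406 + 0.1333 + 23.1429 + 0.4091
Sum = 53.870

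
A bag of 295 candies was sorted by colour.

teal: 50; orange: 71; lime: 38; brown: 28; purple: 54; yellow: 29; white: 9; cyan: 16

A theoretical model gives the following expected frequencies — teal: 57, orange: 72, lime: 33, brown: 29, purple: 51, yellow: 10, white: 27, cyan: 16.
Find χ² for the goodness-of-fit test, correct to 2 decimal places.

49.94

cat         O        E   (O−E)²/E
teal       50       57      0.860
orange     71       72      0.014
lime       38       33      0.758
brown      28       29      0.034
purple     54       51      0.176
yellow     29       10     36.100
white       9       27     12.000
cyan       16       16      0.000
Sum = 49.94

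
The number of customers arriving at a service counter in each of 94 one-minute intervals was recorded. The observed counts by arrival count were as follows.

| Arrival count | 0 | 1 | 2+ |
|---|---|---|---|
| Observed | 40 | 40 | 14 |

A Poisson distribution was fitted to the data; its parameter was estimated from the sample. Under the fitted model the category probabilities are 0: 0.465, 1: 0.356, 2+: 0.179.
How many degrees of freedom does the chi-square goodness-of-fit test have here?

1

There are k = 3 categories and 1 parameter estimated from the data, so df = 3 − 1 − 1 = 1.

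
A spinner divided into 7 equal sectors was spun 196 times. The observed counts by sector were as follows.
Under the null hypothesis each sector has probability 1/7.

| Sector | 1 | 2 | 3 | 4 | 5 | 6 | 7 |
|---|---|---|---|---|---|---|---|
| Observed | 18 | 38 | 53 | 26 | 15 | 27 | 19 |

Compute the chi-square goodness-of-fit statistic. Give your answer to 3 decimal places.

38.571

Expected count for each of the 7 categories: 196/7 = 28.
cat         O        E   (O−E)²/E
1          18       28     3.5714
2          38       28     3.5714
3          53       28    22.3214
4          26       28     0.1429
5          15       28     6.0357
6          27       28     0.0357
7          19       28     2.8929
Sum = 38.571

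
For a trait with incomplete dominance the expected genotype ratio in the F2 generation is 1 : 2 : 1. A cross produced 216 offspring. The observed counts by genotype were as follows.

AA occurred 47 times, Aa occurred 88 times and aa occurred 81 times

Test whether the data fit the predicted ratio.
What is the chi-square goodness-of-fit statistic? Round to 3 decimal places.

Ratio total = 4. Expected counts: 216×1/4 = 54, 216×2/4 = 108, 216×1/4 = 54.
χ² = (47−54)²/54 + (88−108)²/108 + (81−54)²/54
   = 0.9074 + 3.7037 + 13.5000
Sum = 18.111

18.111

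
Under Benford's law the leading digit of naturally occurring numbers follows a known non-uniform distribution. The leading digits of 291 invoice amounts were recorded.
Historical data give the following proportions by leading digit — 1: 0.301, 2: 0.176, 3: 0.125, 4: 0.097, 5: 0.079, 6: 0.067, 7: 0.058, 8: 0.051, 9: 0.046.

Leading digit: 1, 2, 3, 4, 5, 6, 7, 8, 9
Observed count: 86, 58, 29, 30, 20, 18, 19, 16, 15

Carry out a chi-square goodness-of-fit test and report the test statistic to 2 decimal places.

Expected counts E_i = n·p_i: 291×0.301 = 87.591, 291×0.176 = 51.216, 291×0.125 = 36.375, 291×0.097 = 28.227, 291×0.079 = 22.989, 291×0.067 = 19.497, 291×0.058 = 16.878, 291×0.051 = 14.841, 291×0.046 = 13.386.
cat         O        E   (O−E)²/E
1          86   87.591      0.029
2          58   51.216      0.899
3          29   36.375      1.495
4          30   28.227      0.111
5          20   22.989      0.389
6          18   19.497      0.115
7          19   16.878      0.267
8          16   14.841      0.091
9          15   13.386      0.195
Sum = 3.59

3.59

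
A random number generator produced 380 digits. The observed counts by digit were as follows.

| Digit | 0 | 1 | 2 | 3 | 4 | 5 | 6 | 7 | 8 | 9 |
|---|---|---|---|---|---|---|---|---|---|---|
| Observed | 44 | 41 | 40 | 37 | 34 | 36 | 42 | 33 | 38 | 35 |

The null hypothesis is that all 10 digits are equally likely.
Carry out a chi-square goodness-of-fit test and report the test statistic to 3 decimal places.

Under H₀ each category has probability 1/10, so each expected count is 380/10 = 38.
χ² = (44−38)²/38 + (41−38)²/38 + (40−38)²/38 + (37−38)²/38 + (34−38)²/38 + (36−38)²/38 + (42−38)²/38 + (33−38)²/38 + (38−38)²/38 + (35−38)²/38
   = 0.9474 + 0.2368 + 0.1053 + 0.0263 + 0.4211 + 0.1053 + 0.4211 + 0.6579 + 0.0000 + 0.2368
Sum = 3.158

3.158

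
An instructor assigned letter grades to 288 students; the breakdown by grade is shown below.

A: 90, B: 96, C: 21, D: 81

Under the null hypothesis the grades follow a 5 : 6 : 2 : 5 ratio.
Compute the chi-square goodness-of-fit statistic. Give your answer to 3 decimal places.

5.044

Ratio total = 18. Expected counts: 288×5/18 = 80, 288×6/18 = 96, 288×2/18 = 32, 288×5/18 = 80.
A: (90 − 80)²/80 = 100/80 = 1.2500
B: (96 − 96)²/96 = 0/96 = 0.0000
C: (21 − 32)²/32 = 121/32 = 3.7813
D: (81 − 80)²/80 = 1/80 = 0.0125
Sum = 5.044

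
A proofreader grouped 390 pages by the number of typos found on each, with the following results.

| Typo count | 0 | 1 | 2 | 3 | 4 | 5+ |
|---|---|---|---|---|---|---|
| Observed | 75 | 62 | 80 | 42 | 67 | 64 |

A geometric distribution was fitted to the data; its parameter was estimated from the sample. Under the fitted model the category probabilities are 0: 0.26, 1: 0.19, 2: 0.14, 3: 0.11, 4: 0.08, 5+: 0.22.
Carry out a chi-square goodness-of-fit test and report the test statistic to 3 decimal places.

67.301

Expected counts E_i = n·p_i: 390×0.26 = 101.4, 390×0.19 = 74.1, 390×0.14 = 54.6, 390×0.11 = 42.9, 390×0.08 = 31.2, 390×0.22 = 85.8.
cat         O        E   (O−E)²/E
0          75    101.4     6.8734
1          62     74.1     1.9758
2          80     54.6    11.8161
3          42     42.9     0.0189
4          67     31.2    41.0782
5+         64     85.8     5.5389
Sum = 67.301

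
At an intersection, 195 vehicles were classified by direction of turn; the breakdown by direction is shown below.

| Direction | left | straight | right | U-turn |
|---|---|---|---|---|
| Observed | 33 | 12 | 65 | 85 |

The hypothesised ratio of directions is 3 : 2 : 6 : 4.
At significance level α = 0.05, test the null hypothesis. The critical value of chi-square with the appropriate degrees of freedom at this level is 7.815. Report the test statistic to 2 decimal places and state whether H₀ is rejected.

31.57; reject

Ratio total = 15. Expected counts: 195×3/15 = 39, 195×2/15 = 26, 195×6/15 = 78, 195×4/15 = 52.
left: (33 − 39)²/39 = 36/39 = 0.923
straight: (12 − 26)²/26 = 196/26 = 7.538
right: (65 − 78)²/78 = 169/78 = 2.167
U-turn: (85 − 52)²/52 = 1089/52 = 20.942
Sum = 31.57
df = 3. Since 31.57 > 7.815, we reject H₀.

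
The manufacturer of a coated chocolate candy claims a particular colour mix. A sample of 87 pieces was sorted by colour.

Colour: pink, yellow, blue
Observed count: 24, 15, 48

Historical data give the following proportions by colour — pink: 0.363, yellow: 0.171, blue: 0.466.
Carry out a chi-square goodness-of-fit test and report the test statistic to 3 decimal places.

Expected counts E_i = n·p_i: 87×0.363 = 31.581, 87×0.171 = 14.877, 87×0.466 = 40.542.
pink: (24 − 31.581)²/31.581 = 57.471561/31.581 = 1.8198
yellow: (15 − 14.877)²/14.877 = 0.015129/14.877 = 0.0010
blue: (48 − 40.542)²/40.542 = 55.621764/40.542 = 1.3720
Sum = 3.193

3.193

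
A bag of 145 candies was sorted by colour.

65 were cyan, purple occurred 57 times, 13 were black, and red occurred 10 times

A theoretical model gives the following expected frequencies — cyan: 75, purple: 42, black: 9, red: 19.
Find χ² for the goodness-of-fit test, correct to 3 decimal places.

cyan: (65 − 75)²/75 = 100/75 = 1.3333
purple: (57 − 42)²/42 = 225/42 = 5.3571
black: (13 − 9)²/9 = 16/9 = 1.7778
red: (10 − 19)²/19 = 81/19 = 4.2632
Sum = 12.731

12.731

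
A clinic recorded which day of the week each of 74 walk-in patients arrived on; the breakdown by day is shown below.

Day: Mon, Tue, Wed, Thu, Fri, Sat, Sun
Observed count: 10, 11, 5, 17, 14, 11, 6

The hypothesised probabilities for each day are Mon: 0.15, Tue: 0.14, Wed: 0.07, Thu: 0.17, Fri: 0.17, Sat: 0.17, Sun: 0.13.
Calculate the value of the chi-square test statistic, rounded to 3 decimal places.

3.429

Expected counts E_i = n·p_i: 74×0.15 = 11.1, 74×0.14 = 10.36, 74×0.07 = 5.18, 74×0.17 = 12.58, 74×0.17 = 12.58, 74×0.17 = 12.58, 74×0.13 = 9.62.
χ² = (10−11.1)²/11.1 + (11−10.36)²/10.36 + (5−5.18)²/5.18 + (17−12.58)²/12.58 + (14−12.58)²/12.58 + (11−12.58)²/12.58 + (6−9.62)²/9.62
   = 0.1090 + 0.0395 + 0.0063 + 1.5530 + 0.1603 + 0.1984 + 1.3622
Sum = 3.429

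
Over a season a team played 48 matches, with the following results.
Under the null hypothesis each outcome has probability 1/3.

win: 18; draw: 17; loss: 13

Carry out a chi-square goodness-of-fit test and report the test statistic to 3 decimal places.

0.875

Expected count for each of the 3 categories: 48/3 = 16.
win: (18 − 16)²/16 = 4/16 = 0.2500
draw: (17 − 16)²/16 = 1/16 = 0.0625
loss: (13 − 16)²/16 = 9/16 = 0.5625
Sum = 0.875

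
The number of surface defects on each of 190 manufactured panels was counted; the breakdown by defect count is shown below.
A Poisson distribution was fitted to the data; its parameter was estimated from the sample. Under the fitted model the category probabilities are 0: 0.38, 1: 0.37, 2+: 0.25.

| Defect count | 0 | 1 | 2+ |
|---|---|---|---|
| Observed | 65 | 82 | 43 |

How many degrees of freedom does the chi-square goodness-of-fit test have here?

1

There are k = 3 categories and 1 parameter estimated from the data, so df = 3 − 1 − 1 = 1.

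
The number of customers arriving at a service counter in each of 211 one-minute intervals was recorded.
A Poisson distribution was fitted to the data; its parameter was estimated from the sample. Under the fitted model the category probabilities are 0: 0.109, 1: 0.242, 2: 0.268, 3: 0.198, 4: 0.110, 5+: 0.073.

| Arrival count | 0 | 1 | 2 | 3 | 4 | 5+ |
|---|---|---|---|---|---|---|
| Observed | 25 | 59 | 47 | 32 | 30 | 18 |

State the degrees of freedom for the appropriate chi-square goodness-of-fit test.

There are k = 6 categories and 1 parameter estimated from the data, so df = 6 − 1 − 1 = 4.

4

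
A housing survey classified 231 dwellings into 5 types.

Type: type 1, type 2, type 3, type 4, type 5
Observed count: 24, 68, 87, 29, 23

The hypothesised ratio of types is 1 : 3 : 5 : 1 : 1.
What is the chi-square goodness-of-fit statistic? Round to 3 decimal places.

Ratio total = 11. Expected counts: 231×1/11 = 21, 231×3/11 = 63, 231×5/11 = 105, 231×1/11 = 21, 231×1/11 = 21.
cat         O        E   (O−E)²/E
type 1     24       21     0.4286
type 2     68       63     0.3968
type 3     87      105     3.0857
type 4     29       21     3.0476
type 5     23       21     0.1905
Sum = 7.149

7.149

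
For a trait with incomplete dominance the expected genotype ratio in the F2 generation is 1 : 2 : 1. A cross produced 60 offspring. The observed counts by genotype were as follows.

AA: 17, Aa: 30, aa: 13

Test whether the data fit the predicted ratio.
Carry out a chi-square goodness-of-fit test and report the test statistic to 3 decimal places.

Ratio total = 4. Expected counts: 60×1/4 = 15, 60×2/4 = 30, 60×1/4 = 15.
AA: (17 − 15)²/15 = 4/15 = 0.2667
Aa: (30 − 30)²/30 = 0/30 = 0.0000
aa: (13 − 15)²/15 = 4/15 = 0.2667
Sum = 0.533

0.533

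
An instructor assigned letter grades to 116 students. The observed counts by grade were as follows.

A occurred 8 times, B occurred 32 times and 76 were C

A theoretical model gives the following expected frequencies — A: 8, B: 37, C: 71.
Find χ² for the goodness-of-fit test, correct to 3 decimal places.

1.028

χ² = (8−8)²/8 + (32−37)²/37 + (76−71)²/71
   = 0.0000 + 0.6757 + 0.3521
Sum = 1.028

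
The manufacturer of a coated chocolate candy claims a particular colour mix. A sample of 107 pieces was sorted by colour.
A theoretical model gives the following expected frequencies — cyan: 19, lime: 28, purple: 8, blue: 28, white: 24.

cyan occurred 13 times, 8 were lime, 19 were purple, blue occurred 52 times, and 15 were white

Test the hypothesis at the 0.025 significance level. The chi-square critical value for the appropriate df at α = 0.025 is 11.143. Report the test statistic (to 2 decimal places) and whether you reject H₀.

cyan: (13 − 19)²/19 = 36/19 = 1.895
lime: (8 − 28)²/28 = 400/28 = 14.286
purple: (19 − 8)²/8 = 121/8 = 15.125
blue: (52 − 28)²/28 = 576/28 = 20.571
white: (15 − 24)²/24 = 81/24 = 3.375
Sum = 55.25
df = 4. Since 55.25 > 11.143, we reject H₀.

55.25; reject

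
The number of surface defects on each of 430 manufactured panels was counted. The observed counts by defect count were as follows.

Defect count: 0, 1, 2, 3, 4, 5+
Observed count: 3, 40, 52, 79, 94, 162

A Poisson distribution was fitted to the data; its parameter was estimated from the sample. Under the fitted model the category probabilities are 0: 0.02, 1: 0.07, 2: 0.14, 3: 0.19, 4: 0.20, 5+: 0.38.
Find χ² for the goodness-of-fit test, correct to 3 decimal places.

Expected counts E_i = n·p_i: 430×0.02 = 8.6, 430×0.07 = 30.1, 430×0.14 = 60.2, 430×0.19 = 81.7, 430×0.20 = 86, 430×0.38 = 163.4.
0: (3 − 8.6)²/8.6 = 31.36/8.6 = 3.6465
1: (40 − 30.1)²/30.1 = 98.01/30.1 = 3.2561
2: (52 − 60.2)²/60.2 = 67.24/60.2 = 1.1169
3: (79 − 81.7)²/81.7 = 7.29/81.7 = 0.0892
4: (94 − 86)²/86 = 64/86 = 0.7442
5+: (162 − 163.4)²/163.4 = 1.96/163.4 = 0.0120
Sum = 8.865

8.865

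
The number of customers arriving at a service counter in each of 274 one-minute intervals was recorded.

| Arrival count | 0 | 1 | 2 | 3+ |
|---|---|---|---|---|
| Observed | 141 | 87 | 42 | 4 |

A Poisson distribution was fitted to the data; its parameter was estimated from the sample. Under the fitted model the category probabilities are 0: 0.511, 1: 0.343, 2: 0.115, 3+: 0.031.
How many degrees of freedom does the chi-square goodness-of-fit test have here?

2

There are k = 4 categories and 1 parameter estimated from the data, so df = 4 − 1 − 1 = 2.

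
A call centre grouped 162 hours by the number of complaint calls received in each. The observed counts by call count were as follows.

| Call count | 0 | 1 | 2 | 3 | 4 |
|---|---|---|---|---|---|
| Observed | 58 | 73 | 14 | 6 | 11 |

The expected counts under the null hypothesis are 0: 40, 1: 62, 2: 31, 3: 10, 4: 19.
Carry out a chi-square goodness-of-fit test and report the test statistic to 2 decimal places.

cat         O        E   (O−E)²/E
0          58       40      8.100
1          73       62      1.952
2          14       31      9.323
3           6       10      1.600
4          11       19      3.368
Sum = 24.34

24.34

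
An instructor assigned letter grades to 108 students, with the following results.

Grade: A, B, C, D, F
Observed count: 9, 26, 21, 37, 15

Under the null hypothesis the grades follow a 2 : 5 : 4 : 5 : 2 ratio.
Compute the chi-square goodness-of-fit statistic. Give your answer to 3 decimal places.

Ratio total = 18. Expected counts: 108×2/18 = 12, 108×5/18 = 30, 108×4/18 = 24, 108×5/18 = 30, 108×2/18 = 12.
cat         O        E   (O−E)²/E
A           9       12     0.7500
B          26       30     0.5333
C          21       24     0.3750
D          37       30     1.6333
F          15       12     0.7500
Sum = 4.042

4.042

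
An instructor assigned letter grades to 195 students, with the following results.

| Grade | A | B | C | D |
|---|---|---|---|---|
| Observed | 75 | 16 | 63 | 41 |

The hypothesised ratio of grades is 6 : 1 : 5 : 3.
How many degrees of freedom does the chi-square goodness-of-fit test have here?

There are k = 4 categories and no parameters were estimated from the data, so df = 4 − 1 = 3.

3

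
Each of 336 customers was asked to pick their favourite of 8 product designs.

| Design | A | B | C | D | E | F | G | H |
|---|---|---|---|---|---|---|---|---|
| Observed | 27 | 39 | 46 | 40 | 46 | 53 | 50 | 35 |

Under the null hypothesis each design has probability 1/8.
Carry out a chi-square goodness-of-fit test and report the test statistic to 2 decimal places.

12.00

Expected count for each of the 8 categories: 336/8 = 42.
χ² = (27−42)²/42 + (39−42)²/42 + (46−42)²/42 + (40−42)²/42 + (46−42)²/42 + (53−42)²/42 + (50−42)²/42 + (35−42)²/42
   = 5.357 + 0.214 + 0.381 + 0.095 + 0.381 + 2.881 + 1.524 + 1.167
Sum = 12.00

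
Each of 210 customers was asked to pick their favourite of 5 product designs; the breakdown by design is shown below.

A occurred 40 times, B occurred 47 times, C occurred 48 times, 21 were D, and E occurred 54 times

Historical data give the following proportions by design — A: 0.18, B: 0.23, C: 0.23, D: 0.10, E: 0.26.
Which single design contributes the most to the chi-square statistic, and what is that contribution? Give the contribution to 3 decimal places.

Expected counts E_i = n·p_i: 210×0.18 = 37.8, 210×0.23 = 48.3, 210×0.23 = 48.3, 210×0.10 = 21, 210×0.26 = 54.6.
cat         O        E   (O−E)²/E
A          40     37.8     0.1280
B          47     48.3     0.0350
C          48     48.3     0.0019
D          21       21     0.0000
E          54     54.6     0.0066
The largest term is for A: 0.128.

A, 0.128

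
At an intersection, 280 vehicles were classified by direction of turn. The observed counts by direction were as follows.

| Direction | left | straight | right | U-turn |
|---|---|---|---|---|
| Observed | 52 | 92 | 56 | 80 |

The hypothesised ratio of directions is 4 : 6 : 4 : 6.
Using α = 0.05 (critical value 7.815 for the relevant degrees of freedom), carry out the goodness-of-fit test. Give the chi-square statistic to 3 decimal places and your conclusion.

Ratio total = 20. Expected counts: 280×4/20 = 56, 280×6/20 = 84, 280×4/20 = 56, 280×6/20 = 84.
χ² = (52−56)²/56 + (92−84)²/84 + (56−56)²/56 + (80−84)²/84
   = 0.2857 + 0.7619 + 0.0000 + 0.1905
Sum = 1.238
df = 3. Since 1.238 < 7.815, we do not reject H₀.

1.238; do not reject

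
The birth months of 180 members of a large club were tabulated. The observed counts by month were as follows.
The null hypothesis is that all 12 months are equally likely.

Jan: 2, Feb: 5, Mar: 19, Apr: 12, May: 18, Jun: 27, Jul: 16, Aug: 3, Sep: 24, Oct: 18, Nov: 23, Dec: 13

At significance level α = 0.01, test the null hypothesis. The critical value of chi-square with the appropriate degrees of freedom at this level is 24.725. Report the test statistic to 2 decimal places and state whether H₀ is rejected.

50.00; reject

Expected count for each of the 12 categories: 180/12 = 15.
cat         O        E   (O−E)²/E
Jan         2       15     11.267
Feb         5       15      6.667
Mar        19       15      1.067
Apr        12       15      0.600
May        18       15      0.600
Jun        27       15      9.600
Jul        16       15      0.067
Aug         3       15      9.600
Sep        24       15      5.400
Oct        18       15      0.600
Nov        23       15      4.267
Dec        13       15      0.267
Sum = 50.00
df = 11. Since 50.00 > 24.725, we reject H₀.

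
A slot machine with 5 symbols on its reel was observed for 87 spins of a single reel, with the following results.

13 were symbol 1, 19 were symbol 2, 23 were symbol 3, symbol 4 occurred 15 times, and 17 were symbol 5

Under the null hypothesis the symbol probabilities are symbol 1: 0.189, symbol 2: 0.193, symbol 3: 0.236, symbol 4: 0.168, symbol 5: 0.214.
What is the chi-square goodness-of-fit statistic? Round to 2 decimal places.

Expected counts E_i = n·p_i: 87×0.189 = 16.443, 87×0.193 = 16.791, 87×0.236 = 20.532, 87×0.168 = 14.616, 87×0.214 = 18.618.
χ² = (13−16.443)²/16.443 + (19−16.791)²/16.791 + (23−20.532)²/20.532 + (15−14.616)²/14.616 + (17−18.618)²/18.618
   = 0.721 + 0.291 + 0.297 + 0.010 + 0.141
Sum = 1.46

1.46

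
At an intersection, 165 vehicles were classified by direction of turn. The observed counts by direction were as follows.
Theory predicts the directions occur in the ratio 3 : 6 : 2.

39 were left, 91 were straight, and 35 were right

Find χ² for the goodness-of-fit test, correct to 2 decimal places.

Ratio total = 11. Expected counts: 165×3/11 = 45, 165×6/11 = 90, 165×2/11 = 30.
χ² = (39−45)²/45 + (91−90)²/90 + (35−30)²/30
   = 0.800 + 0.011 + 0.833
Sum = 1.64

1.64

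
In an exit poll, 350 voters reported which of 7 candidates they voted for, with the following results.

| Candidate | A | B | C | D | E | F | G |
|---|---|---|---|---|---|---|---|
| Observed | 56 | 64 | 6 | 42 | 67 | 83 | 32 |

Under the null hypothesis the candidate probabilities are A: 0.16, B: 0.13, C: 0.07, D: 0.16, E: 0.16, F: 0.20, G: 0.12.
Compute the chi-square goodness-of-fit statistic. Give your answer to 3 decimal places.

Expected counts E_i = n·p_i: 350×0.16 = 56, 350×0.13 = 45.5, 350×0.07 = 24.5, 350×0.16 = 56, 350×0.16 = 56, 350×0.20 = 70, 350×0.12 = 42.
cat         O        E   (O−E)²/E
A          56       56     0.0000
B          64     45.5     7.5220
C           6     24.5    13.9694
D          42       56     3.5000
E          67       56     2.1607
F          83       70     2.4143
G          32       42     2.3810
Sum = 31.947

31.947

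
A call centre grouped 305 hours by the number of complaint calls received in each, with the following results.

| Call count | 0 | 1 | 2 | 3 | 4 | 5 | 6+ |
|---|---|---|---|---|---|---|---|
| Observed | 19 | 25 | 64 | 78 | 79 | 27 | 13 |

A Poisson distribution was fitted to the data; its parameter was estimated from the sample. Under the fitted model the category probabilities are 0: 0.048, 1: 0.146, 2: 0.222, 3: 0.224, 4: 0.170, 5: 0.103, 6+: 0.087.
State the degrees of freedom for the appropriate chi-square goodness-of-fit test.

There are k = 7 categories and 1 parameter estimated from the data, so df = 7 − 1 − 1 = 5.

5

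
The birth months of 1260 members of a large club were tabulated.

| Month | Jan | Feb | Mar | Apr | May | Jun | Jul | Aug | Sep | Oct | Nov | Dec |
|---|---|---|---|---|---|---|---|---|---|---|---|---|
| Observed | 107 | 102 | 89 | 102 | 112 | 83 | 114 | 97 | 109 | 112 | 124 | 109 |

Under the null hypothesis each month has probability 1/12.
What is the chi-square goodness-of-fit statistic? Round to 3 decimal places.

Expected count for each of the 12 categories: 1260/12 = 105.
Jan: (107 − 105)²/105 = 4/105 = 0.0381
Feb: (102 − 105)²/105 = 9/105 = 0.0857
Mar: (89 − 105)²/105 = 256/105 = 2.4381
Apr: (102 − 105)²/105 = 9/105 = 0.0857
May: (112 − 105)²/105 = 49/105 = 0.4667
Jun: (83 − 105)²/105 = 484/105 = 4.6095
Jul: (114 − 105)²/105 = 81/105 = 0.7714
Aug: (97 − 105)²/105 = 64/105 = 0.6095
Sep: (109 − 105)²/105 = 16/105 = 0.1524
Oct: (112 − 105)²/105 = 49/105 = 0.4667
Nov: (124 − 105)²/105 = 361/105 = 3.4381
Dec: (109 − 105)²/105 = 16/105 = 0.1524
Sum = 13.314

13.314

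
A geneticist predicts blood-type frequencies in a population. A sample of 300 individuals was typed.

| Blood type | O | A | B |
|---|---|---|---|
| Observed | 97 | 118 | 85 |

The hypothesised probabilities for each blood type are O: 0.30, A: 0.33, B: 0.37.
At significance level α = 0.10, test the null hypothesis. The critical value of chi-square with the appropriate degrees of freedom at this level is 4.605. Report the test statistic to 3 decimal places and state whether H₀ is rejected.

10.281; reject

Expected counts E_i = n·p_i: 300×0.30 = 90, 300×0.33 = 99, 300×0.37 = 111.
χ² = (97−90)²/90 + (118−99)²/99 + (85−111)²/111
   = 0.5444 + 3.6465 + 6.0901
Sum = 10.281
df = 2. Since 10.281 > 4.605, we reject H₀.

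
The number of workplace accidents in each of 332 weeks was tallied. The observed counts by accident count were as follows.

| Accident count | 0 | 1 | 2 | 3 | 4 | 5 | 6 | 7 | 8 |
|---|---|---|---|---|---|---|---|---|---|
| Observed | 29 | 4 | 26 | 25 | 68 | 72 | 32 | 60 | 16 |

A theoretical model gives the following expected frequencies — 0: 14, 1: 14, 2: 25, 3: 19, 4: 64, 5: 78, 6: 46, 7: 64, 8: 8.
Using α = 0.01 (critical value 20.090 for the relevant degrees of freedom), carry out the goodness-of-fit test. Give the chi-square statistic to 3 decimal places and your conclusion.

38.371; reject

χ² = (29−14)²/14 + (4−14)²/14 + (26−25)²/25 + (25−19)²/19 + (68−64)²/64 + (72−78)²/78 + (32−46)²/46 + (60−64)²/64 + (16−8)²/8
   = 16.0714 + 7.1429 + 0.0400 + 1.8947 + 0.2500 + 0.4615 + 4.2609 + 0.2500 + 8.0000
Sum = 38.371
df = 8. Since 38.371 > 20.090, we reject H₀.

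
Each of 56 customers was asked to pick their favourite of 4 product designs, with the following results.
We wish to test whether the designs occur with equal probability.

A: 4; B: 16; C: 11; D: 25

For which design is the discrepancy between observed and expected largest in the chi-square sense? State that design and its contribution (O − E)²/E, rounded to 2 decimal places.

Expected count for each of the 4 categories: 56/4 = 14.
A: (4 − 14)²/14 = 100/14 = 7.143
B: (16 − 14)²/14 = 4/14 = 0.286
C: (11 − 14)²/14 = 9/14 = 0.643
D: (25 − 14)²/14 = 121/14 = 8.643
The largest term is for D: 8.64.

D, 8.64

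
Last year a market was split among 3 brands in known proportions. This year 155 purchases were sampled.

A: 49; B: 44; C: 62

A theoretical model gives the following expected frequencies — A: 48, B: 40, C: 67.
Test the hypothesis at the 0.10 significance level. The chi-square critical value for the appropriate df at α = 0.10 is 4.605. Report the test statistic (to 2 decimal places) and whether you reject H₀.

0.79; do not reject

A: (49 − 48)²/48 = 1/48 = 0.021
B: (44 − 40)²/40 = 16/40 = 0.400
C: (62 − 67)²/67 = 25/67 = 0.373
Sum = 0.79
df = 2. Since 0.79 < 4.605, we do not reject H₀.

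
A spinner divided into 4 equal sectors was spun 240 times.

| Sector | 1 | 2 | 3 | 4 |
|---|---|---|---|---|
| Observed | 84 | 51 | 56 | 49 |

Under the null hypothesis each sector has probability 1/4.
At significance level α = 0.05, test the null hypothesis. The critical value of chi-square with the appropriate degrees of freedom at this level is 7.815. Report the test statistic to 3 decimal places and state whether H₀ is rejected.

13.233; reject

Under H₀ each category has probability 1/4, so each expected count is 240/4 = 60.
χ² = (84−60)²/60 + (51−60)²/60 + (56−60)²/60 + (49−60)²/60
   = 9.6000 + 1.3500 + 0.2667 + 2.0167
Sum = 13.233
df = 3. Since 13.233 > 7.815, we reject H₀.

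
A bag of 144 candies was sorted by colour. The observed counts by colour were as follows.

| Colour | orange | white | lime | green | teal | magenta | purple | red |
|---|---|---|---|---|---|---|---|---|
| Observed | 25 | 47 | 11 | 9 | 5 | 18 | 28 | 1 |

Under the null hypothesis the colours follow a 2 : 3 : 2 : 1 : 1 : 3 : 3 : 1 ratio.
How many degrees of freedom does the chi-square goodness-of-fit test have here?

There are k = 8 categories and no parameters were estimated from the data, so df = 8 − 1 = 7.

7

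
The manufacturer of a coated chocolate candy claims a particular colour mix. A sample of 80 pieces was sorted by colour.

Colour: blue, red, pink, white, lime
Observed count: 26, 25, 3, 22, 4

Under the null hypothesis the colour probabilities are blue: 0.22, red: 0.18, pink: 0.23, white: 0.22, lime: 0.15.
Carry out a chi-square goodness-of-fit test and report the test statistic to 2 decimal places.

Expected counts E_i = n·p_i: 80×0.22 = 17.6, 80×0.18 = 14.4, 80×0.23 = 18.4, 80×0.22 = 17.6, 80×0.15 = 12.
cat         O        E   (O−E)²/E
blue       26     17.6      4.009
red        25     14.4      7.803
pink        3     18.4     12.889
white      22     17.6      1.100
lime        4       12      5.333
Sum = 31.13

31.13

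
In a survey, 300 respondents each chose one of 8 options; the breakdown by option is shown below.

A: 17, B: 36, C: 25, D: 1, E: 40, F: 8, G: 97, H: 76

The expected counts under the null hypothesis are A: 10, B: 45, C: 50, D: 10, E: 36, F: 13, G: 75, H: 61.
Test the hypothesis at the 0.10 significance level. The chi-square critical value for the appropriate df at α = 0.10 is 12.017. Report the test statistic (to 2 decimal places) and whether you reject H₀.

39.81; reject

χ² = (17−10)²/10 + (36−45)²/45 + (25−50)²/50 + (1−10)²/10 + (40−36)²/36 + (8−13)²/13 + (97−75)²/75 + (76−61)²/61
   = 4.900 + 1.800 + 12.500 + 8.100 + 0.444 + 1.923 + 6.453 + 3.689
Sum = 39.81
df = 7. Since 39.81 > 12.017, we reject H₀.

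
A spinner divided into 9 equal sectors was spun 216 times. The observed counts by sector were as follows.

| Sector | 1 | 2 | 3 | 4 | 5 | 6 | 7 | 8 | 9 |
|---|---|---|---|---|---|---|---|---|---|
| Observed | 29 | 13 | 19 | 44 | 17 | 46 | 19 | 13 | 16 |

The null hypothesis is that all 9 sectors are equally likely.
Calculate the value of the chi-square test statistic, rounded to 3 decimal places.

54.750

Expected count for each of the 9 categories: 216/9 = 24.
χ² = (29−24)²/24 + (13−24)²/24 + (19−24)²/24 + (44−24)²/24 + (17−24)²/24 + (46−24)²/24 + (19−24)²/24 + (13−24)²/24 + (16−24)²/24
   = 1.0417 + 5.0417 + 1.0417 + 16.6667 + 2.0417 + 20.1667 + 1.0417 + 5.0417 + 2.6667
Sum = 54.750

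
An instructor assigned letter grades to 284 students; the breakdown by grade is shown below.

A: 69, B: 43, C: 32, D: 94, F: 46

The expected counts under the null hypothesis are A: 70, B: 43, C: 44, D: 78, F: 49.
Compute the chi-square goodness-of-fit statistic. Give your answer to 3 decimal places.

6.753

cat         O        E   (O−E)²/E
A          69       70     0.0143
B          43       43     0.0000
C          32       44     3.2727
D          94       78     3.2821
F          46       49     0.1837
Sum = 6.753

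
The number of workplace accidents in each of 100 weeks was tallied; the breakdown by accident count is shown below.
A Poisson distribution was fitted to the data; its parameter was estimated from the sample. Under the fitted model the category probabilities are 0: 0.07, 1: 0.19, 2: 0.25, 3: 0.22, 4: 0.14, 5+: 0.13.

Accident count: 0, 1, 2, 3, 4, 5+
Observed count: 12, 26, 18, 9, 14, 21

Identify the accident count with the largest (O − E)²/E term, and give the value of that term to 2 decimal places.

Expected counts E_i = n·p_i: 100×0.07 = 7, 100×0.19 = 19, 100×0.25 = 25, 100×0.22 = 22, 100×0.14 = 14, 100×0.13 = 13.
cat         O        E   (O−E)²/E
0          12        7      3.571
1          26       19      2.579
2          18       25      1.960
3           9       22      7.682
4          14       14      0.000
5+         21       13      4.923
The largest term is for 3: 7.68.

3, 7.68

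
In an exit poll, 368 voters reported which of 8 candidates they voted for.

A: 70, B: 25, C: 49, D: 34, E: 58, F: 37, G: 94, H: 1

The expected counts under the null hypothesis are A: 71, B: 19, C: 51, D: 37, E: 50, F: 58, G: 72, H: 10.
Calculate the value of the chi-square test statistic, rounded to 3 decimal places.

A: (70 − 71)²/71 = 1/71 = 0.0141
B: (25 − 19)²/19 = 36/19 = 1.8947
C: (49 − 51)²/51 = 4/51 = 0.0784
D: (34 − 37)²/37 = 9/37 = 0.2432
E: (58 − 50)²/50 = 64/50 = 1.2800
F: (37 − 58)²/58 = 441/58 = 7.6034
G: (94 − 72)²/72 = 484/72 = 6.7222
H: (1 − 10)²/10 = 81/10 = 8.1000
Sum = 25.936

25.936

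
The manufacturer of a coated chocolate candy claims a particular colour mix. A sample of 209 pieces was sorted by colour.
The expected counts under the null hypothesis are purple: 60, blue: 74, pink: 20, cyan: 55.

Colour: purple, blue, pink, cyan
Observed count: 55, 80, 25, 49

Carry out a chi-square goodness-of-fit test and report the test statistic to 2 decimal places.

2.81

χ² = (55−60)²/60 + (80−74)²/74 + (25−20)²/20 + (49−55)²/55
   = 0.417 + 0.486 + 1.250 + 0.655
Sum = 2.81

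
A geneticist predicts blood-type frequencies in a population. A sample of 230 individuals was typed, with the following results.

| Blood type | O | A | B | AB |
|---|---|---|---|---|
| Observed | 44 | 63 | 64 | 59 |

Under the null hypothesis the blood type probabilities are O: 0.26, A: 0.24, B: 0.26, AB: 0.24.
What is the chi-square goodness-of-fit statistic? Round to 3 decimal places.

Expected counts E_i = n·p_i: 230×0.26 = 59.8, 230×0.24 = 55.2, 230×0.26 = 59.8, 230×0.24 = 55.2.
O: (44 − 59.8)²/59.8 = 249.64/59.8 = 4.1746
A: (63 − 55.2)²/55.2 = 60.84/55.2 = 1.1022
B: (64 − 59.8)²/59.8 = 17.64/59.8 = 0.2950
AB: (59 − 55.2)²/55.2 = 14.44/55.2 = 0.2616
Sum = 5.833

5.833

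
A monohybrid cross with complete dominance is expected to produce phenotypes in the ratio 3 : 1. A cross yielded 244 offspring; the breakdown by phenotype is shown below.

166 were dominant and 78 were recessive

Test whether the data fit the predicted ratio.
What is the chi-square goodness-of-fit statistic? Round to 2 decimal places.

Ratio total = 4. Expected counts: 244×3/4 = 183, 244×1/4 = 61.
χ² = (166−183)²/183 + (78−61)²/61
   = 1.579 + 4.738
Sum = 6.32

6.32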